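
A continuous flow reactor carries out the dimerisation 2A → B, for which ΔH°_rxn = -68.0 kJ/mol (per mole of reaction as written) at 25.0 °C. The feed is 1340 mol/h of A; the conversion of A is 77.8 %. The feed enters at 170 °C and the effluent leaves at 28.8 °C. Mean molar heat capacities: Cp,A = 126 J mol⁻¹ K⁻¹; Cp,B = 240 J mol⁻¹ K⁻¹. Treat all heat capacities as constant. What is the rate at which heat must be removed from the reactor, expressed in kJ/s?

Q_out = 16.5 kJ/s

Extent of reaction ξ = 0.778 × 1340 / 2 = 521.26 mol/h
Reaction term: ξ·ΔH°_rxn = 521.26 × -68.0 = -35446 kJ/h
Sensible, feed 170→25 °C: -24482 kJ/h
Outlet flows (mol/h): A 297.48, B 521.26
Sensible, products 25→28.8 °C: 617.82 kJ/h
Q = ΔH = -59310 kJ/h = -16.475 kW
Heat removed = 16.475 kJ/s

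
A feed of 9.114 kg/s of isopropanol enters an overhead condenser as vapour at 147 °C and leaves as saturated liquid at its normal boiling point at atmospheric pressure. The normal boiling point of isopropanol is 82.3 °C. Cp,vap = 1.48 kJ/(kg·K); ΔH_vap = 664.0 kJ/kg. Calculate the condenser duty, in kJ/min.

vapour 147→82.3 °C: -95.756 kJ/kg
condensation at 82.3 °C: -664 kJ/kg
Δh = -95.756 + -664 = -759.76 kJ/kg
Q = ṁ·Δh = 9.114 kg/s × -759.76 kJ/kg = -6924.4 kJ/s
|Q| = 6924.4 kW = 415460 kJ/min

Q_c = 415000 kJ/min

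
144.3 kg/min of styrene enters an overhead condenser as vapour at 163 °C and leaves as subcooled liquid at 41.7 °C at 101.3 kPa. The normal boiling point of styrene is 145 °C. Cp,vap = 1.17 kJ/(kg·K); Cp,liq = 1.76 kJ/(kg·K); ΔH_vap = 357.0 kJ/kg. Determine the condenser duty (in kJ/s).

vapour 163→145 °C: -21.06 kJ/kg
condensation at 145 °C: -357 kJ/kg
liquid 145→41.7 °C: -181.81 kJ/kg
Δh = -21.06 + -357 + -181.81 = -559.87 kJ/kg
Q = ṁ·Δh = 144.3 kg/min × -559.87 kJ/kg = -80789 kJ/min
|Q| = 1346.5 kW

Q_c = 1350 kJ/s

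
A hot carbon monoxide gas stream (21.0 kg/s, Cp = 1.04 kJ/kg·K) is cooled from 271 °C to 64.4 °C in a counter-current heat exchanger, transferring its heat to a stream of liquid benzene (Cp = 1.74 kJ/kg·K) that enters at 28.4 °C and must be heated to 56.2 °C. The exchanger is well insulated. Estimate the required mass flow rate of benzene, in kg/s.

ṁ_c = 93.3 kg/s

Heat released by hot stream: Q = 21.0 × 1.04 × (271 − 64.4) = 4512.1 kJ/s
Energy balance on cold side (adiabatic exchanger): Q = ṁ_c·Cp_c·(T_c,out − T_c,in)
ṁ_c = 4512.1 / [1.74 × (56.2 − 28.4)] = 93.28 kg/s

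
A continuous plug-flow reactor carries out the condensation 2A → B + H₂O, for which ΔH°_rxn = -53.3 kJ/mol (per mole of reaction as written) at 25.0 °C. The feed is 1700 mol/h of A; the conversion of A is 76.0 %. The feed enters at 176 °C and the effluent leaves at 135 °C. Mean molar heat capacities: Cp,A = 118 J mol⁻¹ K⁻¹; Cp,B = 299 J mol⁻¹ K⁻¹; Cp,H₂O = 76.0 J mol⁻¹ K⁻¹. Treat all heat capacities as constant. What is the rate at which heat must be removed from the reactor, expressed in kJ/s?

Q_out = 9.11 kJ/s

Extent of reaction ξ = 0.760 × 1700 / 2 = 646 mol/h
Reaction term: ξ·ΔH°_rxn = 646 × -53.3 = -34432 kJ/h
Sensible, feed 176→25 °C: -30291 kJ/h
Outlet flows (mol/h): A 408, B 646, H₂O 646
Sensible, products 25→135 °C: 31943 kJ/h
Q = ΔH = -32779 kJ/h = -9.1053 kW
Heat removed = 9.1053 kJ/s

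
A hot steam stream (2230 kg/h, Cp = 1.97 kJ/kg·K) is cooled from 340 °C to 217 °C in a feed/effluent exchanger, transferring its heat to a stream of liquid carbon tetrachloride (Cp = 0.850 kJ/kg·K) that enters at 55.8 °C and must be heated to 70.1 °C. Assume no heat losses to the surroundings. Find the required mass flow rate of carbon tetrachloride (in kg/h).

ṁ_c = 44500 kg/h

Heat released by hot stream: Q = 2230 × 1.97 × (340 − 217) = 540350 kJ/h
Energy balance on cold side (adiabatic exchanger): Q = ṁ_c·Cp_c·(T_c,out − T_c,in)
ṁ_c = 540350 / [0.850 × (70.1 − 55.8)] = 44455 kg/h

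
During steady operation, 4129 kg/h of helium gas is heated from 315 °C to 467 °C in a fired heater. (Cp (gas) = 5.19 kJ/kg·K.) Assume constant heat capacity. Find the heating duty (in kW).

Q = 905 kW

Q = ṁ·Cp·ΔT = 4129 × 5.19 × (467 − 315) = 3.2573e+06 kJ/h
Converting: 3.2573e+06 / 3600 s = 904.8 kW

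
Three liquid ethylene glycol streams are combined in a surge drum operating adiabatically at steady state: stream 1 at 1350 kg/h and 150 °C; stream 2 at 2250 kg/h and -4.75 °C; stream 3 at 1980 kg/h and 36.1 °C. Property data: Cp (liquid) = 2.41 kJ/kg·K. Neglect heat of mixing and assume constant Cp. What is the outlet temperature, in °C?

No heat crosses the boundary, so H_out = H_in.
T_out = Σ ṁᵢCp,ᵢTᵢ / Σ ṁᵢCp,ᵢ
      = 634530 / 13448 = 47.185 °C

T_out = 47.2 °C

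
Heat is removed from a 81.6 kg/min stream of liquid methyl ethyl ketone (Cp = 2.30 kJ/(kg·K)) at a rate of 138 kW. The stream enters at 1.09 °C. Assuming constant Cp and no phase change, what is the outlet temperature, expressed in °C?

T_out = -43.0 °C

Q = 138 kW = 8280 kJ/min
ΔT = Q/(ṁ·Cp) = 8280/(81.6×2.30) = 44.118 K
T_out = 1.09 − 44.118 = -43.028 °C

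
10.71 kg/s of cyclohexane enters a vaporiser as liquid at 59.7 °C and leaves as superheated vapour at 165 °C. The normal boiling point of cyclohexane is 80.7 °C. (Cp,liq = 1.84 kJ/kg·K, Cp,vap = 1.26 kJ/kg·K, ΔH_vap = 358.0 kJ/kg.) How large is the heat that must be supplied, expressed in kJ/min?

liquid 59.7→80.7 °C: 38.64 kJ/kg
vaporisation at 80.7 °C: 358 kJ/kg
vapour 80.7→165 °C: 106.22 kJ/kg
Δh = 38.64 + 358 + 106.22 = 502.86 kJ/kg
Q = ṁ·Δh = 10.71 kg/s × 502.86 kJ/kg = 5385.6 kJ/s
|Q| = 5385.6 kW = 323140 kJ/min

Q = 323000 kJ/min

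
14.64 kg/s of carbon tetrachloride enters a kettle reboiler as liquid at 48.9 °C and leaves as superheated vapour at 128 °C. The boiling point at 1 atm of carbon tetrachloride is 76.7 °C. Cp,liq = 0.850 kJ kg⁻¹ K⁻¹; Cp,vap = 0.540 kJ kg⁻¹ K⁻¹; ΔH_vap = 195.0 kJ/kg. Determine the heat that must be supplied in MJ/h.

Q = 13000 MJ/h

liquid 48.9→76.7 °C: 23.63 kJ/kg
vaporisation at 76.7 °C: 195 kJ/kg
vapour 76.7→128 °C: 27.702 kJ/kg
Δh = 23.63 + 195 + 27.702 = 246.33 kJ/kg
Q = ṁ·Δh = 14.64 kg/s × 246.33 kJ/kg = 3606.3 kJ/s
|Q| = 3606.3 kW = 12983 MJ/h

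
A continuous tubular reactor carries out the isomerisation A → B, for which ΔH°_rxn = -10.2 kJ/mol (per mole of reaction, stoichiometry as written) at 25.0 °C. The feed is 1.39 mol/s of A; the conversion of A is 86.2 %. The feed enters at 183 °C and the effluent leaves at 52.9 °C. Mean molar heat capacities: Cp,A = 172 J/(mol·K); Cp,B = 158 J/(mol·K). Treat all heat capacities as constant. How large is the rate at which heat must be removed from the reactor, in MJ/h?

Q_out = 158 MJ/h

Extent of reaction ξ = 0.862 × 1.39 = 1.1982 mol/s
Reaction term: ξ·ΔH°_rxn = 1.1982 × -10.2 = -12.221 kJ/s
Sensible, feed 183→25 °C: -37.775 kJ/s
Outlet flows (mol/s): A 0.19182, B 1.1982
Sensible, products 25→52.9 °C: 6.2023 kJ/s
Q = ΔH = -43.794 kJ/s = -43.794 kW
Heat removed = 157.66 MJ/h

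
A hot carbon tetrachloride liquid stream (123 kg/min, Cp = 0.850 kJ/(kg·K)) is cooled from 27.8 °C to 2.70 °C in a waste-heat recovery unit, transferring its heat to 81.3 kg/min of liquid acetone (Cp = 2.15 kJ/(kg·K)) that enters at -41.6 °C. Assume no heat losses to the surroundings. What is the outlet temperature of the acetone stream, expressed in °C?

Heat released by hot stream: Q = 123 × 0.850 × (27.8 − 2.70) = 2624.2 kJ/min
Energy balance on cold side (adiabatic exchanger): Q = ṁ_c·Cp_c·(T_c,out − T_c,in)
T_c,out = -41.6 + 2624.2/(81.3 × 2.15) = -26.587 °C

T_c,out = -26.6 °C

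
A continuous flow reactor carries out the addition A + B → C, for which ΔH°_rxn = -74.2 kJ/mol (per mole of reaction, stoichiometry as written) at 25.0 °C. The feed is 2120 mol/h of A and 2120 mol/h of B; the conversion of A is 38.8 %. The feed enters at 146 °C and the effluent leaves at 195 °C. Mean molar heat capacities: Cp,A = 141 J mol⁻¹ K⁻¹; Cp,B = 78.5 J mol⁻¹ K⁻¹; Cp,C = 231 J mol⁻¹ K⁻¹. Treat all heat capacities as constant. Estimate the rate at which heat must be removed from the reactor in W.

Q_out = 10200 W

Extent of reaction ξ = 0.388 × 2120 = 822.56 mol/h
Reaction term: ξ·ΔH°_rxn = 822.56 × -74.2 = -61034 kJ/h
Sensible, feed 146→25 °C: -56306 kJ/h
Outlet flows (mol/h): A 1297.4, B 1297.4, C 822.56
Sensible, products 25→195 °C: 80716 kJ/h
Q = ΔH = -36624 kJ/h = -10.173 kW
Heat removed = 10173 W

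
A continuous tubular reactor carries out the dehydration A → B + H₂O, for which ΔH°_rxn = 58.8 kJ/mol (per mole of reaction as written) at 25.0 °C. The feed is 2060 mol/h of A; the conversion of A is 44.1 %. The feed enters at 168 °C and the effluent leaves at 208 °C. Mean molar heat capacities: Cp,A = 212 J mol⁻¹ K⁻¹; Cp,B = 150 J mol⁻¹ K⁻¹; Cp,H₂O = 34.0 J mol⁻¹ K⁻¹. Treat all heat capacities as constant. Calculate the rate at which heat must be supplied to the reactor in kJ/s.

Extent of reaction ξ = 0.441 × 2060 = 908.46 mol/h
Reaction term: ξ·ΔH°_rxn = 908.46 × 58.8 = 53417 kJ/h
Sensible, feed 168→25 °C: -62451 kJ/h
Outlet flows (mol/h): A 1151.5, B 908.46, H₂O 908.46
Sensible, products 25→208 °C: 75265 kJ/h
Q = ΔH = 66231 kJ/h = 18.398 kW
Heat supplied = 18.398 kJ/s

Q_in = 18.4 kJ/s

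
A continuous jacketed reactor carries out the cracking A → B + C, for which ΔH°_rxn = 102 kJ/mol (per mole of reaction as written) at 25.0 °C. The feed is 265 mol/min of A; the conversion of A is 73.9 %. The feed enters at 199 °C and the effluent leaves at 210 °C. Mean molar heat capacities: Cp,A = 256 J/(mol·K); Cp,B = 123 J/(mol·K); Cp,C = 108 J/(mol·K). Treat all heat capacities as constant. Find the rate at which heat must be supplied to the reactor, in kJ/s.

Q_in = 330 kJ/s

Extent of reaction ξ = 0.739 × 265 = 195.84 mol/min
Reaction term: ξ·ΔH°_rxn = 195.84 × 102 = 19975 kJ/min
Sensible, feed 199→25 °C: -11804 kJ/min
Outlet flows (mol/min): A 69.165, B 195.84, C 195.84
Sensible, products 25→210 °C: 11645 kJ/min
Q = ΔH = 19816 kJ/min = 330.26 kW
Heat supplied = 330.26 kJ/s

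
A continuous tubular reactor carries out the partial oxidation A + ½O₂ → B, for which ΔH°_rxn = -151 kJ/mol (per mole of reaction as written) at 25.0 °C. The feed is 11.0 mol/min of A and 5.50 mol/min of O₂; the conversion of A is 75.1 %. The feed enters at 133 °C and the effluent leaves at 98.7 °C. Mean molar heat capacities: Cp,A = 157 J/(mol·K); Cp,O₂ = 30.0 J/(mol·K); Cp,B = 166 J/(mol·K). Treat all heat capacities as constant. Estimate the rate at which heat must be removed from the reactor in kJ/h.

Extent of reaction ξ = 0.751 × 11.0 = 8.261 mol/min
Reaction term: ξ·ΔH°_rxn = 8.261 × -151 = -1247.4 kJ/min
Sensible, feed 133→25 °C: -204.34 kJ/min
Outlet flows (mol/min): A 2.739, O₂ 1.3695, B 8.261
Sensible, products 25→98.7 °C: 135.79 kJ/min
Q = ΔH = -1316 kJ/min = -21.933 kW
Heat removed = 78958 kJ/h

Q_out = 79000 kJ/h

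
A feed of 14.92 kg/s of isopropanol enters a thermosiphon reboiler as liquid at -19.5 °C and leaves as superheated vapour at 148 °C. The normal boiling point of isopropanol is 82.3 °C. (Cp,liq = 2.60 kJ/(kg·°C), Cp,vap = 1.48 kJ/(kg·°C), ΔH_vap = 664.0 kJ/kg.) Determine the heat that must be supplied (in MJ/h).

liquid -19.5→82.3 °C: 264.68 kJ/kg
vaporisation at 82.3 °C: 664 kJ/kg
vapour 82.3→148 °C: 97.236 kJ/kg
Δh = 264.68 + 664 + 97.236 = 1025.9 kJ/kg
Q = ṁ·Δh = 14.92 kg/s × 1025.9 kJ/kg = 15307 kJ/s
|Q| = 15307 kW = 55104 MJ/h

Q = 55100 MJ/h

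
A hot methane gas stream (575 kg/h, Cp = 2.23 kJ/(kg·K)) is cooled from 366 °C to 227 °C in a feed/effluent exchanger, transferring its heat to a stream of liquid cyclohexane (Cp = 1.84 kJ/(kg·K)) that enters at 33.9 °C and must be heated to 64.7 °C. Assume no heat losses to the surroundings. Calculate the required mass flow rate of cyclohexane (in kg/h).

ṁ_c = 3140 kg/h

Heat released by hot stream: Q = 575 × 2.23 × (366 − 227) = 178230 kJ/h
Energy balance on cold side (adiabatic exchanger): Q = ṁ_c·Cp_c·(T_c,out − T_c,in)
ṁ_c = 178230 / [1.84 × (64.7 − 33.9)] = 3145 kg/h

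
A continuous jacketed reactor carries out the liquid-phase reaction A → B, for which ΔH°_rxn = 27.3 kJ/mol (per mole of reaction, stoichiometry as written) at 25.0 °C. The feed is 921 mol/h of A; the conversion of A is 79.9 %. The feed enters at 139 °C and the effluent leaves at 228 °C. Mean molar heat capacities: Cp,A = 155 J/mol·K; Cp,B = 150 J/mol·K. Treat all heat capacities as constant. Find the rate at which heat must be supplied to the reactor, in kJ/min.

Extent of reaction ξ = 0.799 × 921 = 735.88 mol/h
Reaction term: ξ·ΔH°_rxn = 735.88 × 27.3 = 20089 kJ/h
Sensible, feed 139→25 °C: -16274 kJ/h
Outlet flows (mol/h): A 185.12, B 735.88
Sensible, products 25→228 °C: 28232 kJ/h
Q = ΔH = 32048 kJ/h = 8.9022 kW
Heat supplied = 534.13 kJ/min

Q_in = 534 kJ/min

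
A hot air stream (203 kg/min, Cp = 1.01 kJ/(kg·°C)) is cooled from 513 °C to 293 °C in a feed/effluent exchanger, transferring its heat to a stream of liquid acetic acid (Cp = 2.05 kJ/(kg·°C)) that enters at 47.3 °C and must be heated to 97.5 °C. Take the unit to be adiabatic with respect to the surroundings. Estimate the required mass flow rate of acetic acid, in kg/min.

Heat released by hot stream: Q = 203 × 1.01 × (513 − 293) = 45107 kJ/min
Energy balance on cold side (adiabatic exchanger): Q = ṁ_c·Cp_c·(T_c,out − T_c,in)
ṁ_c = 45107 / [2.05 × (97.5 − 47.3)] = 438.31 kg/min

ṁ_c = 438 kg/min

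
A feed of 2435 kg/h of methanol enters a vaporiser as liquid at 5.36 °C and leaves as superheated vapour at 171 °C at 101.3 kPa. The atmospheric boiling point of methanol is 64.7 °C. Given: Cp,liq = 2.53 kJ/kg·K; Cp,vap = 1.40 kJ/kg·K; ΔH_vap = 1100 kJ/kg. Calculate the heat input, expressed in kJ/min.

Q = 56800 kJ/min

liquid 5.36→64.7 °C: 150.13 kJ/kg
vaporisation at 64.7 °C: 1100 kJ/kg
vapour 64.7→171 °C: 148.82 kJ/kg
Δh = 150.13 + 1100 + 148.82 = 1399 kJ/kg
Q = ṁ·Δh = 2435 kg/h × 1399 kJ/kg = 3.4064e+06 kJ/h
|Q| = 946.23 kW = 56774 kJ/min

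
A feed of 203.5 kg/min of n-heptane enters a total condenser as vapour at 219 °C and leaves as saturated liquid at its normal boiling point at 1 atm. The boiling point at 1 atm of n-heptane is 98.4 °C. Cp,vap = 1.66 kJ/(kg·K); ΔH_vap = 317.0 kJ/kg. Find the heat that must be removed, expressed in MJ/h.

Q_c = 6310 MJ/h

vapour 219→98.4 °C: -200.2 kJ/kg
condensation at 98.4 °C: -317 kJ/kg
Δh = -200.2 + -317 = -517.2 kJ/kg
Q = ṁ·Δh = 203.5 kg/min × -517.2 kJ/kg = -105250 kJ/min
|Q| = 1754.2 kW = 6315 MJ/h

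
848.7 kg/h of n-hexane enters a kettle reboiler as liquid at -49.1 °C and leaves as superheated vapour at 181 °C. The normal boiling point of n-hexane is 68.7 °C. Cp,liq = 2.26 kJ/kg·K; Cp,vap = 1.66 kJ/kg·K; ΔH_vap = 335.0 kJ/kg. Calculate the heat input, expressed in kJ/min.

liquid -49.1→68.7 °C: 266.23 kJ/kg
vaporisation at 68.7 °C: 335 kJ/kg
vapour 68.7→181 °C: 186.42 kJ/kg
Δh = 266.23 + 335 + 186.42 = 787.65 kJ/kg
Q = ṁ·Δh = 848.7 kg/h × 787.65 kJ/kg = 668480 kJ/h
|Q| = 185.69 kW = 11141 kJ/min

Q = 11100 kJ/min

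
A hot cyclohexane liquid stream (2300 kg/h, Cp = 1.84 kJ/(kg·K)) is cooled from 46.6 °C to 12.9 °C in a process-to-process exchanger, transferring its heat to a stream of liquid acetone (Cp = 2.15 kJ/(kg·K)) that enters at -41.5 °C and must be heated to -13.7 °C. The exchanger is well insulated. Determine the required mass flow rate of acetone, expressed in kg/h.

ṁ_c = 2390 kg/h

Heat released by hot stream: Q = 2300 × 1.84 × (46.6 − 12.9) = 142620 kJ/h
Energy balance on cold side (adiabatic exchanger): Q = ṁ_c·Cp_c·(T_c,out − T_c,in)
ṁ_c = 142620 / [2.15 × (-13.7 − -41.5)] = 2386.1 kg/h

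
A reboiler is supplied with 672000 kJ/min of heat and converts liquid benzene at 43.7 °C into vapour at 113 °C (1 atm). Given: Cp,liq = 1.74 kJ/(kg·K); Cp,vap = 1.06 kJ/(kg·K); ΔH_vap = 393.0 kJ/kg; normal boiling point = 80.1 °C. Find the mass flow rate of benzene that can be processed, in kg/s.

ṁ = 22.8 kg/s

Δh = 1.74×(80.1−43.7) + 393.0 + 1.06×(113−80.1) = 491.21 kJ/kg
Q = 672000 kJ/min = 11200 kJ/s = 11200 kJ/s
ṁ = Q/Δh = 11200 / 491.21 = 22.801 kg/s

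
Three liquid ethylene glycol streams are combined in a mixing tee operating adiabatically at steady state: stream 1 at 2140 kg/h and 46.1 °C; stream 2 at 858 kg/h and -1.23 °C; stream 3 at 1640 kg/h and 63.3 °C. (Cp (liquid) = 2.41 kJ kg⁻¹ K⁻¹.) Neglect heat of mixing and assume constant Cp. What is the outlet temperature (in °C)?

T_out = 43.4 °C

Energy balance with Q = 0: Σ ṁᵢCp,ᵢ(T_out − Tᵢ) = 0
Σ ṁᵢCp,ᵢTᵢ = 2140×2.41×46.1 + 858×2.41×-1.23 + 1640×2.41×63.3 = 485400
Σ ṁᵢCp,ᵢ = 2140×2.41 + 858×2.41 + 1640×2.41 = 11178
T_out = 485400 / 11178 = 43.426 °C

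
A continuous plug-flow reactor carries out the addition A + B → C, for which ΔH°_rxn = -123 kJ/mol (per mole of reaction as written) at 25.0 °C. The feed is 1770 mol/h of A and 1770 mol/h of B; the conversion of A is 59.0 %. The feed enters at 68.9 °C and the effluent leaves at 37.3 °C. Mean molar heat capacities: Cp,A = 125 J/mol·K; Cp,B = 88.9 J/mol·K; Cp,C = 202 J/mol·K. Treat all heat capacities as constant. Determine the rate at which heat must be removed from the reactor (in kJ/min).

Q_out = 2340 kJ/min

Extent of reaction ξ = 0.590 × 1770 = 1044.3 mol/h
Reaction term: ξ·ΔH°_rxn = 1044.3 × -123 = -128450 kJ/h
Sensible, feed 68.9→25 °C: -16621 kJ/h
Outlet flows (mol/h): A 725.7, B 725.7, C 1044.3
Sensible, products 25→37.3 °C: 4504 kJ/h
Q = ΔH = -140570 kJ/h = -39.046 kW
Heat removed = 2342.8 kJ/min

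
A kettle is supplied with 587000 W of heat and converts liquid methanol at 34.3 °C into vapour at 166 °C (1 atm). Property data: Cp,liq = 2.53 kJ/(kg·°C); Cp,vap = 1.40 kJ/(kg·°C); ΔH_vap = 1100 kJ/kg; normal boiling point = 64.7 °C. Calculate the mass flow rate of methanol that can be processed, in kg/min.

Δh = 2.53×(64.7−34.3) + 1100 + 1.40×(166−64.7) = 1318.7 kJ/kg
Q = 587000 W = 587 kJ/s = 35220 kJ/min
ṁ = Q/Δh = 35220 / 1318.7 = 26.707 kg/min

ṁ = 26.7 kg/min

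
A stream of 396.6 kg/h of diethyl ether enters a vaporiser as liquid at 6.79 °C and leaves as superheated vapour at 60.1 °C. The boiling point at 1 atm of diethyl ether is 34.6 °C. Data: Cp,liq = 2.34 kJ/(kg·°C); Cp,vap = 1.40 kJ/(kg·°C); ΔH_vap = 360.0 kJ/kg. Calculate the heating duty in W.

liquid 6.79→34.6 °C: 65.075 kJ/kg
vaporisation at 34.6 °C: 360 kJ/kg
vapour 34.6→60.1 °C: 35.7 kJ/kg
Δh = 65.075 + 360 + 35.7 = 460.78 kJ/kg
Q = ṁ·Δh = 396.6 kg/h × 460.78 kJ/kg = 182740 kJ/h
|Q| = 50.762 kW = 50762 W

Q = 50800 W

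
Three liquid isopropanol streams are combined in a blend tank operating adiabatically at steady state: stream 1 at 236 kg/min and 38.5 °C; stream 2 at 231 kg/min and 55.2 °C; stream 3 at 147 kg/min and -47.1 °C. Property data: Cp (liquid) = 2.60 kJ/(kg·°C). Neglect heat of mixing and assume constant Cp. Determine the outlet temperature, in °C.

Adiabatic, steady state ⇒ Σ ṁᵢCp,ᵢ(T_out − Tᵢ) = 0
Σ ṁᵢCp,ᵢTᵢ = 236×2.60×38.5 + 231×2.60×55.2 + 147×2.60×-47.1 = 38775
Σ ṁᵢCp,ᵢ = 236×2.60 + 231×2.60 + 147×2.60 = 1596.4
T_out = 38775 / 1596.4 = 24.289 °C

T_out = 24.3 °C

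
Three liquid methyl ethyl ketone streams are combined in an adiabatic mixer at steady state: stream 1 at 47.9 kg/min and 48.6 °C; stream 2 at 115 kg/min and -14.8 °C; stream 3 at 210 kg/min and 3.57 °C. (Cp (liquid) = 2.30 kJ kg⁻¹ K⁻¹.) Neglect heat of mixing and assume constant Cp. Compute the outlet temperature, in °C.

Adiabatic, steady state ⇒ Σ ṁᵢCp,ᵢ(T_out − Tᵢ) = 0
Σ ṁᵢCp,ᵢTᵢ = 47.9×2.30×48.6 + 115×2.30×-14.8 + 210×2.30×3.57 = 3164
Σ ṁᵢCp,ᵢ = 47.9×2.30 + 115×2.30 + 210×2.30 = 857.67
T_out = 3164 / 857.67 = 3.689 °C

T_out = 3.69 °C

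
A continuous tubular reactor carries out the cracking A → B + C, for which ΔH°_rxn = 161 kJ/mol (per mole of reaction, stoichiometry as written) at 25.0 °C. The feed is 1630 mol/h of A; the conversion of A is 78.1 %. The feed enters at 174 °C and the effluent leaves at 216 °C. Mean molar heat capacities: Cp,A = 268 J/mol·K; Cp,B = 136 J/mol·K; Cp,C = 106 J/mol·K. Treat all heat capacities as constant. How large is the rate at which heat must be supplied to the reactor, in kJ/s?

Q_in = 60.3 kJ/s

Extent of reaction ξ = 0.781 × 1630 = 1273 mol/h
Reaction term: ξ·ΔH°_rxn = 1273 × 161 = 204960 kJ/h
Sensible, feed 174→25 °C: -65089 kJ/h
Outlet flows (mol/h): A 356.97, B 1273, C 1273
Sensible, products 25→216 °C: 77115 kJ/h
Q = ΔH = 216980 kJ/h = 60.273 kW
Heat supplied = 60.273 kJ/s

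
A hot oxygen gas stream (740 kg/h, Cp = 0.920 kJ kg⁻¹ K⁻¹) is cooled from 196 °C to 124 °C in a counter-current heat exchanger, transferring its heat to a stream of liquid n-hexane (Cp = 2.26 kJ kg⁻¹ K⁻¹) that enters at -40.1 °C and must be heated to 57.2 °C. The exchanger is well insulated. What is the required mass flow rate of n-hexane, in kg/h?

ṁ_c = 223 kg/h

Heat released by hot stream: Q = 740 × 0.920 × (196 − 124) = 49018 kJ/h
Energy balance on cold side (adiabatic exchanger): Q = ṁ_c·Cp_c·(T_c,out − T_c,in)
ṁ_c = 49018 / [2.26 × (57.2 − -40.1)] = 222.91 kg/h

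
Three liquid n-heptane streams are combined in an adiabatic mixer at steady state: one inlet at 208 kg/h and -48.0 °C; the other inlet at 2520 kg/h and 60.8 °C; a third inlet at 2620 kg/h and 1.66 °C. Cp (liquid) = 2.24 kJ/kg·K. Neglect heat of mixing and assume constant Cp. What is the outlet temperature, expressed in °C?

T_out = 27.6 °C

No heat crosses the boundary, so H_out = H_in.
T_out = Σ ṁᵢCp,ᵢTᵢ / Σ ṁᵢCp,ᵢ
      = 330580 / 11980 = 27.596 °C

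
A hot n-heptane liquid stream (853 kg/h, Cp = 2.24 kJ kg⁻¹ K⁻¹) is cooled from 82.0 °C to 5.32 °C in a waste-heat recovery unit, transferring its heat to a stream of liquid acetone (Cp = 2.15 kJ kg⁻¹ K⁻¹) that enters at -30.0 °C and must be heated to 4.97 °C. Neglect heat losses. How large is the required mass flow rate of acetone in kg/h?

ṁ_c = 1950 kg/h

Heat released by hot stream: Q = 853 × 2.24 × (82.0 − 5.32) = 146510 kJ/h
Energy balance on cold side (adiabatic exchanger): Q = ṁ_c·Cp_c·(T_c,out − T_c,in)
ṁ_c = 146510 / [2.15 × (4.97 − -30.0)] = 1948.7 kg/h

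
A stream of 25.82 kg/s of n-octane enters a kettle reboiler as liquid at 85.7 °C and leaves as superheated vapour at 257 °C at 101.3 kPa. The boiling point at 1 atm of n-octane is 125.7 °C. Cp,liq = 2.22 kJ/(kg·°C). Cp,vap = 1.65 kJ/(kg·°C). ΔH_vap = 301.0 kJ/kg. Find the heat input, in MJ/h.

Q = 56400 MJ/h

liquid 85.7→125.7 °C: 88.8 kJ/kg
vaporisation at 125.7 °C: 301 kJ/kg
vapour 125.7→257 °C: 216.65 kJ/kg
Δh = 88.8 + 301 + 216.65 = 606.45 kJ/kg
Q = ṁ·Δh = 25.82 kg/s × 606.45 kJ/kg = 15658 kJ/s
|Q| = 15658 kW = 56370 MJ/h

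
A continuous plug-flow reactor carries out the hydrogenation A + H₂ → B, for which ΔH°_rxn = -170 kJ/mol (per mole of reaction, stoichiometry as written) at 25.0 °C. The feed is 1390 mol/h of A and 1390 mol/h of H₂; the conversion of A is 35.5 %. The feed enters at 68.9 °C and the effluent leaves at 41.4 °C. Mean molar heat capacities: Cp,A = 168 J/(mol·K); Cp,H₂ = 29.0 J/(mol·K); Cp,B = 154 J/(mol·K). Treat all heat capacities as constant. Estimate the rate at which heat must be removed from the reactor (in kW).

Extent of reaction ξ = 0.355 × 1390 = 493.45 mol/h
Reaction term: ξ·ΔH°_rxn = 493.45 × -170 = -83886 kJ/h
Sensible, feed 68.9→25 °C: -12021 kJ/h
Outlet flows (mol/h): A 896.55, H₂ 896.55, B 493.45
Sensible, products 25→41.4 °C: 4142.8 kJ/h
Q = ΔH = -91765 kJ/h = -25.49 kW
Heat removed = 25.49 kW

Q_out = 25.5 kW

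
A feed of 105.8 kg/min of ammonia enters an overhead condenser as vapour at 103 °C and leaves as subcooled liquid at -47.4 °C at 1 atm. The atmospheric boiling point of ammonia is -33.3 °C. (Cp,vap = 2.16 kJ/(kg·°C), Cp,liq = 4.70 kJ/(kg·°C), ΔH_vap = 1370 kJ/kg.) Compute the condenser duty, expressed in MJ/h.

Q_c = 11000 MJ/h

vapour 103→-33.3 °C: -294.41 kJ/kg
condensation at -33.3 °C: -1370 kJ/kg
liquid -33.3→-47.4 °C: -66.27 kJ/kg
Δh = -294.41 + -1370 + -66.27 = -1730.7 kJ/kg
Q = ṁ·Δh = 105.8 kg/min × -1730.7 kJ/kg = -183110 kJ/min
|Q| = 3051.8 kW = 10986 MJ/h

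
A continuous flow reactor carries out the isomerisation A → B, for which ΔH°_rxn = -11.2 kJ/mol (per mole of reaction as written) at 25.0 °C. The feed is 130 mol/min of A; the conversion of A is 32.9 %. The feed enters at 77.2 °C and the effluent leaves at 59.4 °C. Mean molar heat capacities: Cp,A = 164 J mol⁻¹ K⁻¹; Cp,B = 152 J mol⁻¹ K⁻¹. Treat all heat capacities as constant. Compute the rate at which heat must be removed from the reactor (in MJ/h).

Extent of reaction ξ = 0.329 × 130 = 42.77 mol/min
Reaction term: ξ·ΔH°_rxn = 42.77 × -11.2 = -479.02 kJ/min
Sensible, feed 77.2→25 °C: -1112.9 kJ/min
Outlet flows (mol/min): A 87.23, B 42.77
Sensible, products 25→59.4 °C: 715.75 kJ/min
Q = ΔH = -876.18 kJ/min = -14.603 kW
Heat removed = 52.571 MJ/h

Q_out = 52.6 MJ/h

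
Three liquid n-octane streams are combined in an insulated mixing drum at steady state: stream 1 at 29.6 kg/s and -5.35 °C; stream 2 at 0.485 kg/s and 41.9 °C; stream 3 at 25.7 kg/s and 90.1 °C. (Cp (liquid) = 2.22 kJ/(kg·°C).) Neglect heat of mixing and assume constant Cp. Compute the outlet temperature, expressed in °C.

T_out = 39.0 °C

Adiabatic, steady state ⇒ Σ ṁᵢCp,ᵢ(T_out − Tᵢ) = 0
Σ ṁᵢCp,ᵢTᵢ = 29.6×2.22×-5.35 + 0.485×2.22×41.9 + 25.7×2.22×90.1 = 4834.1
Σ ṁᵢCp,ᵢ = 29.6×2.22 + 0.485×2.22 + 25.7×2.22 = 123.84
T_out = 4834.1 / 123.84 = 39.034 °C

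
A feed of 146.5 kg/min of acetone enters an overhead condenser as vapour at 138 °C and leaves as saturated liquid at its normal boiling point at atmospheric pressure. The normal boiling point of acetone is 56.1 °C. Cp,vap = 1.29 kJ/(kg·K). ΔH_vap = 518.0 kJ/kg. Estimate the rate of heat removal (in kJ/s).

vapour 138→56.1 °C: -105.65 kJ/kg
condensation at 56.1 °C: -518 kJ/kg
Δh = -105.65 + -518 = -623.65 kJ/kg
Q = ṁ·Δh = 146.5 kg/min × -623.65 kJ/kg = -91365 kJ/min
|Q| = 1522.7 kW

Q_c = 1520 kJ/s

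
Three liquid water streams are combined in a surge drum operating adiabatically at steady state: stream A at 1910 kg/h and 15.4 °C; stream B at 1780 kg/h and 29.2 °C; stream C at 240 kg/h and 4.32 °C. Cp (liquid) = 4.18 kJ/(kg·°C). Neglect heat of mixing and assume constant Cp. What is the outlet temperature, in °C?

No heat crosses the boundary, so H_out = H_in.
T_out = Σ ṁᵢCp,ᵢTᵢ / Σ ṁᵢCp,ᵢ
      = 344540 / 16427 = 20.974 °C

T_out = 21.0 °C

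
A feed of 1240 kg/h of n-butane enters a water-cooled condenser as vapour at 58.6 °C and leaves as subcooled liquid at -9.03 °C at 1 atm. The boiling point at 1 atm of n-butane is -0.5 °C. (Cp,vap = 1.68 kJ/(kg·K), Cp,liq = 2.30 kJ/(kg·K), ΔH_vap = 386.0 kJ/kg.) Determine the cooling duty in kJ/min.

vapour 58.6→-0.5 °C: -99.288 kJ/kg
condensation at -0.5 °C: -386 kJ/kg
liquid -0.5→-9.03 °C: -19.619 kJ/kg
Δh = -99.288 + -386 + -19.619 = -504.91 kJ/kg
Q = ṁ·Δh = 1240 kg/h × -504.91 kJ/kg = -626080 kJ/h
|Q| = 173.91 kW = 10435 kJ/min

Q_c = 10400 kJ/min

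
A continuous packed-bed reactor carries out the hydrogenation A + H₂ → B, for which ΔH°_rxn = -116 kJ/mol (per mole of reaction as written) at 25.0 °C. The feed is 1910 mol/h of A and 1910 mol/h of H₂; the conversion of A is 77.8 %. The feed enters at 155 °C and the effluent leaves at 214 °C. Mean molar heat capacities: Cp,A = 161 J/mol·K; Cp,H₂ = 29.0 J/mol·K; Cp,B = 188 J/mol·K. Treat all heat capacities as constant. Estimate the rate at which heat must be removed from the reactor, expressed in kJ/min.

Extent of reaction ξ = 0.778 × 1910 = 1486 mol/h
Reaction term: ξ·ΔH°_rxn = 1486 × -116 = -172370 kJ/h
Sensible, feed 155→25 °C: -47177 kJ/h
Outlet flows (mol/h): A 424.02, H₂ 424.02, B 1486
Sensible, products 25→214 °C: 68026 kJ/h
Q = ΔH = -151520 kJ/h = -42.09 kW
Heat removed = 2525.4 kJ/min

Q_out = 2530 kJ/min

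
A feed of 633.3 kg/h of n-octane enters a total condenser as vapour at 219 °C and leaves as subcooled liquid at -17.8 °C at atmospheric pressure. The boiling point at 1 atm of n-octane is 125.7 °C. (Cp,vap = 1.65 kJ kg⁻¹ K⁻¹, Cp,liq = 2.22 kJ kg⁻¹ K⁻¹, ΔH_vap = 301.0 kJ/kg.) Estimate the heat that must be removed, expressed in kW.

Q_c = 136 kW

vapour 219→125.7 °C: -153.94 kJ/kg
condensation at 125.7 °C: -301 kJ/kg
liquid 125.7→-17.8 °C: -318.57 kJ/kg
Δh = -153.94 + -301 + -318.57 = -773.52 kJ/kg
Q = ṁ·Δh = 633.3 kg/h × -773.52 kJ/kg = -489870 kJ/h
|Q| = 136.07 kW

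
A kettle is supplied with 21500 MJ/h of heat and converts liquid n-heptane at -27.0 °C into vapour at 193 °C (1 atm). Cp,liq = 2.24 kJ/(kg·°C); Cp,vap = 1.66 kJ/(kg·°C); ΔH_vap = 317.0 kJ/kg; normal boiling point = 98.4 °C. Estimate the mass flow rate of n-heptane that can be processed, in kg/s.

Δh = 2.24×(98.4−-27.0) + 317.0 + 1.66×(193−98.4) = 754.93 kJ/kg
Q = 21500 MJ/h = 5972.2 kJ/s = 5972.2 kJ/s
ṁ = Q/Δh = 5972.2 / 754.93 = 7.9109 kg/s

ṁ = 7.91 kg/s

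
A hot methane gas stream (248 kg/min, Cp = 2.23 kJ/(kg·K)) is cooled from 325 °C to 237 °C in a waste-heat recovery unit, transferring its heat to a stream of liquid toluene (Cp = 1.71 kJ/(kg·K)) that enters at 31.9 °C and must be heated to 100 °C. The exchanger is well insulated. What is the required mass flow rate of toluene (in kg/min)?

Heat released by hot stream: Q = 248 × 2.23 × (325 − 237) = 48668 kJ/min
Energy balance on cold side (adiabatic exchanger): Q = ṁ_c·Cp_c·(T_c,out − T_c,in)
ṁ_c = 48668 / [1.71 × (100 − 31.9)] = 417.92 kg/min

ṁ_c = 418 kg/min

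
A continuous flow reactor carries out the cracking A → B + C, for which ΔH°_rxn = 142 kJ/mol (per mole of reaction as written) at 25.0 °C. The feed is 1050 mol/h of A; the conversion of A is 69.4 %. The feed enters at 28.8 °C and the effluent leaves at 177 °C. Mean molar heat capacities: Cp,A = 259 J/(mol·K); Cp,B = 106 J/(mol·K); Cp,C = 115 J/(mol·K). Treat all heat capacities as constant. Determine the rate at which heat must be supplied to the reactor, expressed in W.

Extent of reaction ξ = 0.694 × 1050 = 728.7 mol/h
Reaction term: ξ·ΔH°_rxn = 728.7 × 142 = 103480 kJ/h
Sensible, feed 28.8→25 °C: -1033.4 kJ/h
Outlet flows (mol/h): A 321.3, B 728.7, C 728.7
Sensible, products 25→177 °C: 37127 kJ/h
Q = ΔH = 139570 kJ/h = 38.769 kW
Heat supplied = 38769 W

Q_in = 38800 W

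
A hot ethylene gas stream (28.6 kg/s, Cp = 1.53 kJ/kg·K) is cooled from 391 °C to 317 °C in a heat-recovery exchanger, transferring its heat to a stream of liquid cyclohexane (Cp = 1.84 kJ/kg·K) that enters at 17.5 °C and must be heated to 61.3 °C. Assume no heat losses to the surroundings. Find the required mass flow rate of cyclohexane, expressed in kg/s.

ṁ_c = 40.2 kg/s

Heat released by hot stream: Q = 28.6 × 1.53 × (391 − 317) = 3238.1 kJ/s
Energy balance on cold side (adiabatic exchanger): Q = ṁ_c·Cp_c·(T_c,out − T_c,in)
ṁ_c = 3238.1 / [1.84 × (61.3 − 17.5)] = 40.179 kg/s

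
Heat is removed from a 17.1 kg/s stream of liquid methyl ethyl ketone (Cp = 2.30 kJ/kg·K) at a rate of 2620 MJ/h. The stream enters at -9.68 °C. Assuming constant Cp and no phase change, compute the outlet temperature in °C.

Q = 2620 MJ/h = 727.78 kJ/s
ΔT = Q/(ṁ·Cp) = 727.78/(17.1×2.30) = 18.504 K
T_out = -9.68 − 18.504 = -28.184 °C

T_out = -28.2 °C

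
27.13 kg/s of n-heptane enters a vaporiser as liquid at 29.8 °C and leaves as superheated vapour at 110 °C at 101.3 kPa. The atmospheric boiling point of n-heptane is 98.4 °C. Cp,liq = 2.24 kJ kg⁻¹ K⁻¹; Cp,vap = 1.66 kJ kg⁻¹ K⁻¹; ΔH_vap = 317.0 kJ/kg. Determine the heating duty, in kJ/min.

liquid 29.8→98.4 °C: 153.66 kJ/kg
vaporisation at 98.4 °C: 317 kJ/kg
vapour 98.4→110 °C: 19.256 kJ/kg
Δh = 153.66 + 317 + 19.256 = 489.92 kJ/kg
Q = ṁ·Δh = 27.13 kg/s × 489.92 kJ/kg = 13292 kJ/s
|Q| = 13292 kW = 797490 kJ/min

Q = 797000 kJ/min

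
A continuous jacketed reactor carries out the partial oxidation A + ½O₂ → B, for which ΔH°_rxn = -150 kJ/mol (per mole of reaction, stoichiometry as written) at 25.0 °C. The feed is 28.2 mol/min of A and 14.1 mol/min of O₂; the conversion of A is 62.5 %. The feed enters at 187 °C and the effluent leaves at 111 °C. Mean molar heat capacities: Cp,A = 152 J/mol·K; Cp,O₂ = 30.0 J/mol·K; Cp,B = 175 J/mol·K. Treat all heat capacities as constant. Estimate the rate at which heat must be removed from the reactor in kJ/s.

Extent of reaction ξ = 0.625 × 28.2 = 17.625 mol/min
Reaction term: ξ·ΔH°_rxn = 17.625 × -150 = -2643.8 kJ/min
Sensible, feed 187→25 °C: -762.92 kJ/min
Outlet flows (mol/min): A 10.575, O₂ 5.2875, B 17.625
Sensible, products 25→111 °C: 417.13 kJ/min
Q = ΔH = -2989.5 kJ/min = -49.826 kW
Heat removed = 49.826 kJ/s

Q_out = 49.8 kJ/s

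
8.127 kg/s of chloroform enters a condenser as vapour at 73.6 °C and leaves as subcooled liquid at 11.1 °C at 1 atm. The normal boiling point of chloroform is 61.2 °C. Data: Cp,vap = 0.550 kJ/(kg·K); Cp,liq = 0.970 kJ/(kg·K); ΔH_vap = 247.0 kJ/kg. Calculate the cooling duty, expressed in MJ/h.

Q_c = 8850 MJ/h

vapour 73.6→61.2 °C: -6.82 kJ/kg
condensation at 61.2 °C: -247 kJ/kg
liquid 61.2→11.1 °C: -48.597 kJ/kg
Δh = -6.82 + -247 + -48.597 = -302.42 kJ/kg
Q = ṁ·Δh = 8.127 kg/s × -302.42 kJ/kg = -2457.7 kJ/s
|Q| = 2457.7 kW = 8847.9 MJ/h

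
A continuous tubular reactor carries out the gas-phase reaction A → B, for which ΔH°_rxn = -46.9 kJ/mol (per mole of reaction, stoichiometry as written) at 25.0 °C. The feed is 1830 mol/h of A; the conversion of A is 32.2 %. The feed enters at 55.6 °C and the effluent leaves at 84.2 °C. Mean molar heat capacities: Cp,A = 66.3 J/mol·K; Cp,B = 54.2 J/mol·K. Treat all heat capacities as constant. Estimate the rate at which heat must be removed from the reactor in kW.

Extent of reaction ξ = 0.322 × 1830 = 589.26 mol/h
Reaction term: ξ·ΔH°_rxn = 589.26 × -46.9 = -27636 kJ/h
Sensible, feed 55.6→25 °C: -3712.7 kJ/h
Outlet flows (mol/h): A 1240.7, B 589.26
Sensible, products 25→84.2 °C: 6760.6 kJ/h
Q = ΔH = -24588 kJ/h = -6.8301 kW
Heat removed = 6.8301 kW

Q_out = 6.83 kW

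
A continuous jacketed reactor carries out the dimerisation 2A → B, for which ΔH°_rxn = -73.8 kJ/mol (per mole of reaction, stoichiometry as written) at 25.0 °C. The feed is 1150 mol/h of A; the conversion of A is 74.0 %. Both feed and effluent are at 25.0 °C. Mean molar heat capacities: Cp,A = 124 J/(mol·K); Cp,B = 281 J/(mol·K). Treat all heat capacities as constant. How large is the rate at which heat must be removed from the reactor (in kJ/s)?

Q_out = 8.72 kJ/s

Extent of reaction ξ = 0.740 × 1150 / 2 = 425.5 mol/h
Reaction term: ξ·ΔH°_rxn = 425.5 × -73.8 = -31402 kJ/h
Q = ΔH = -31402 kJ/h = -8.7227 kW
Heat removed = 8.7227 kJ/s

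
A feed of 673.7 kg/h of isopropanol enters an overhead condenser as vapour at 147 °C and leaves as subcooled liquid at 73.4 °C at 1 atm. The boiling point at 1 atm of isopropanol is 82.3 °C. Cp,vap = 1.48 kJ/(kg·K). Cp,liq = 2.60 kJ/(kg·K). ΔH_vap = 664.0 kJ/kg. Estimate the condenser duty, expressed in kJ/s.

Q_c = 147 kJ/s

vapour 147→82.3 °C: -95.756 kJ/kg
condensation at 82.3 °C: -664 kJ/kg
liquid 82.3→73.4 °C: -23.14 kJ/kg
Δh = -95.756 + -664 + -23.14 = -782.9 kJ/kg
Q = ṁ·Δh = 673.7 kg/h × -782.9 kJ/kg = -527440 kJ/h
|Q| = 146.51 kW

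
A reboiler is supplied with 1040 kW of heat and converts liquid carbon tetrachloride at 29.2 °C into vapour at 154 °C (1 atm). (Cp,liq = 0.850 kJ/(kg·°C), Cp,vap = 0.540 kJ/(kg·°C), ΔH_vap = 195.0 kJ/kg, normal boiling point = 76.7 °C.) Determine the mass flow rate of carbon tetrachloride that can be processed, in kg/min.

Δh = 0.850×(76.7−29.2) + 195.0 + 0.540×(154−76.7) = 277.12 kJ/kg
Q = 1040 kW = 1040 kJ/s = 62400 kJ/min
ṁ = Q/Δh = 62400 / 277.12 = 225.18 kg/min

ṁ = 225 kg/min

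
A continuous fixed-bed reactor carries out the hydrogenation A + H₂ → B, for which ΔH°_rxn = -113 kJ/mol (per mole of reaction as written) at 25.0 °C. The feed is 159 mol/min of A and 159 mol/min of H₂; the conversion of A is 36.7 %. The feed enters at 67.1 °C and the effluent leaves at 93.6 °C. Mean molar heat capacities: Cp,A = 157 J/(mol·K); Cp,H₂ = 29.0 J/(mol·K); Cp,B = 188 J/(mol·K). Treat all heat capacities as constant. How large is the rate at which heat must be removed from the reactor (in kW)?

Q_out = 96.7 kW

Extent of reaction ξ = 0.367 × 159 = 58.353 mol/min
Reaction term: ξ·ΔH°_rxn = 58.353 × -113 = -6593.9 kJ/min
Sensible, feed 67.1→25 °C: -1245.1 kJ/min
Outlet flows (mol/min): A 100.65, H₂ 100.65, B 58.353
Sensible, products 25→93.6 °C: 2036.8 kJ/min
Q = ΔH = -5802.2 kJ/min = -96.703 kW
Heat removed = 96.703 kW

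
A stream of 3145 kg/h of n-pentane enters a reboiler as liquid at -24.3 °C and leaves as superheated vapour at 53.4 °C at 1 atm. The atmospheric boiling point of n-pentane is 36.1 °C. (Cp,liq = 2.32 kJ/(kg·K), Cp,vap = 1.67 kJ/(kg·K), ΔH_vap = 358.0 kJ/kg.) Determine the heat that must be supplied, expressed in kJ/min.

liquid -24.3→36.1 °C: 140.13 kJ/kg
vaporisation at 36.1 °C: 358 kJ/kg
vapour 36.1→53.4 °C: 28.891 kJ/kg
Δh = 140.13 + 358 + 28.891 = 527.02 kJ/kg
Q = ṁ·Δh = 3145 kg/h × 527.02 kJ/kg = 1.6575e+06 kJ/h
|Q| = 460.41 kW = 27625 kJ/min

Q = 27600 kJ/min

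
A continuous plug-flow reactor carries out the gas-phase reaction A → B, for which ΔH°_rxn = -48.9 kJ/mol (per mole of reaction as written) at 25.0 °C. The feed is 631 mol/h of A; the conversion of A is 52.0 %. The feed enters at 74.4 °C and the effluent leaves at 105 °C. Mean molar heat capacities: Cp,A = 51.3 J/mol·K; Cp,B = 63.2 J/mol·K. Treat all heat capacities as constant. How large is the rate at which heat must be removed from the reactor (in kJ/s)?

Extent of reaction ξ = 0.520 × 631 = 328.12 mol/h
Reaction term: ξ·ΔH°_rxn = 328.12 × -48.9 = -16045 kJ/h
Sensible, feed 74.4→25 °C: -1599.1 kJ/h
Outlet flows (mol/h): A 302.88, B 328.12
Sensible, products 25→105 °C: 2902 kJ/h
Q = ΔH = -14742 kJ/h = -4.095 kW
Heat removed = 4.095 kJ/s

Q_out = 4.10 kJ/s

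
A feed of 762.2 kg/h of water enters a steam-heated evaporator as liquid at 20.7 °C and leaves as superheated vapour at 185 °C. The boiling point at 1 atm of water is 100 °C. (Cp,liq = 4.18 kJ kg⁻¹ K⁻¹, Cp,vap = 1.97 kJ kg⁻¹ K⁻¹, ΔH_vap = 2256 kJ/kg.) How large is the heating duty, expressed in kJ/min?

Q = 35000 kJ/min

liquid 20.7→100 °C: 331.47 kJ/kg
vaporisation at 100 °C: 2256 kJ/kg
vapour 100→185 °C: 167.45 kJ/kg
Δh = 331.47 + 2256 + 167.45 = 2754.9 kJ/kg
Q = ṁ·Δh = 762.2 kg/h × 2754.9 kJ/kg = 2.0998e+06 kJ/h
|Q| = 583.28 kW = 34997 kJ/min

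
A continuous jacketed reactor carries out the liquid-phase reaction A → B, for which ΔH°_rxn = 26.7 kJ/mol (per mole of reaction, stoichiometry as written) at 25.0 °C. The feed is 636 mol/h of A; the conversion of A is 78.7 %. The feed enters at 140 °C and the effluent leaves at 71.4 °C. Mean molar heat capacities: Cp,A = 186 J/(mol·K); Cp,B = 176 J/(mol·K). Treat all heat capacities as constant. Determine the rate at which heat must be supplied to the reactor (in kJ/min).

Extent of reaction ξ = 0.787 × 636 = 500.53 mol/h
Reaction term: ξ·ΔH°_rxn = 500.53 × 26.7 = 13364 kJ/h
Sensible, feed 140→25 °C: -13604 kJ/h
Outlet flows (mol/h): A 135.47, B 500.53
Sensible, products 25→71.4 °C: 5256.7 kJ/h
Q = ΔH = 5016.9 kJ/h = 1.3936 kW
Heat supplied = 83.614 kJ/min

Q_in = 83.6 kJ/min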